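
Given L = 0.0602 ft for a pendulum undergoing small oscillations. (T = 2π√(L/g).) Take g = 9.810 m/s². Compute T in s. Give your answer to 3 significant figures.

Directly: T = 2π√(L/g).
L = 0.0602 ft = 0.01835 m; g = 9.810 m/s².
T = 0.2717 s

0.272 s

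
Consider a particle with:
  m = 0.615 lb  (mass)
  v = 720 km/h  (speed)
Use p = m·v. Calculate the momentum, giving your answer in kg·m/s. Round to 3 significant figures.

55.8 kg·m/s

Directly: p = mv.
m = 0.615 lb = 0.2790 kg; v = 720 km/h = 200.0 m/s.
p = 55.79 kg·m/s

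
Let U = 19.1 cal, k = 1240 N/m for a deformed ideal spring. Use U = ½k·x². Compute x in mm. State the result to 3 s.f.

359 mm

Rearranging U = ½k·x² for x: x = √(2U/k).
U = 19.1 cal = 79.91 J; k = 1240 N/m.
x = 0.3590 m
0.3590 m × (1 mm / 0.001000 m) = 359.0 mm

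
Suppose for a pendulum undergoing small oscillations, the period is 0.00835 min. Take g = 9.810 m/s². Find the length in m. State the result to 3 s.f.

Rearranging: L = g·(T/2π)².
T = 0.00835 min = 0.5010 s; g = 9.810 m/s².
L = 0.06237 m

0.0624 m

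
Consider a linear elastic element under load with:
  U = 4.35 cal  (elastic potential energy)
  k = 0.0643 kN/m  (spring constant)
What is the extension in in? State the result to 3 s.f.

Rearranging: x = √(2U/k).
U = 4.35 cal = 18.20 J; k = 0.0643 kN/m = 64.30 N/m.
x = 0.7524 m
0.7524 m × (1 in / 0.02540 m) = 29.62 in

29.6 in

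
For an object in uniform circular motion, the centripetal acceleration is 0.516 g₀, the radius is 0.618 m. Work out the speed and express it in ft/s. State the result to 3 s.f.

Solving a = v²/r for v: v = √(a·r).
a = 0.516 g₀ = 5.060 m/s²; r = 0.618 m.
v = 1.768 m/s
1.768 m/s × (1 ft/s / 0.3048 m/s) = 5.802 ft/s

5.80 ft/s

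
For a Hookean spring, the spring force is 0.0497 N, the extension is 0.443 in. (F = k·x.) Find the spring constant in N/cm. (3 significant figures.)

Rearranging: k = F/x.
F = 0.0497 N; x = 0.443 in = 0.01125 m.
k = 4.417 N/m
4.417 N/m × (1 N/cm / 100.0 N/m) = 0.04417 N/cm

0.0442 N/cm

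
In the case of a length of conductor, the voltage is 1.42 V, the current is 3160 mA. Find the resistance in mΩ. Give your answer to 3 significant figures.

449 mΩ

Rearranging V = I·R for R: R = V/I.
V = 1.42 V; I = 3160 mA = 3.160 A.
R = 0.4494 Ω
0.4494 Ω × (1 mΩ / 0.001000 Ω) = 449.4 mΩ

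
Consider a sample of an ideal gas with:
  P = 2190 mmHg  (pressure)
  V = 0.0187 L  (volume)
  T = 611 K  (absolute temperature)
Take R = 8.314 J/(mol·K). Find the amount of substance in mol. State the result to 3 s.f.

From the ideal-gas law: n = PV/(RT).
P = 2190 mmHg = 2.920×10^5 Pa; V = 0.0187 L = 1.870×10^-5 m³; T = 611 K; R = 8.314 J/(mol·K).
n = 0.001075 mol

0.00107 mol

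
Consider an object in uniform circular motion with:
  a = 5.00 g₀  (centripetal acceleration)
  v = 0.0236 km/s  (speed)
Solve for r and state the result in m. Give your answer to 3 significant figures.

Rearranging a = v²/r for r: r = v²/a.
a = 5.00 g₀ = 49.03 m/s²; v = 0.0236 km/s = 23.60 m/s.
r = 11.36 m

11.4 m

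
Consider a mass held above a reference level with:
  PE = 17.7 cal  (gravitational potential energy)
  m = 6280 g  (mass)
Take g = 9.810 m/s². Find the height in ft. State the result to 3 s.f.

Solving PE = m·g·h for h: h = PE/(m·g).
PE = 17.7 cal = 74.06 J; m = 6280 g = 6.280 kg; g = 9.810 m/s².
h = 1.202 m
1.202 m × (1 ft / 0.3048 m) = 3.944 ft

3.94 ft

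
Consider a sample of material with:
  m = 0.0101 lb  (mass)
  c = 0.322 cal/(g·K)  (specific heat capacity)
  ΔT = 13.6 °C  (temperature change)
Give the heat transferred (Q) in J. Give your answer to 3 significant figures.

Q is given directly by: Q = mcΔT.
m = 0.0101 lb = 0.004581 kg; c = 0.322 cal/(g·K) = 1347 J/(kg·K); ΔT = 13.6 °C = 13.60 K.
Q = 83.94 J  (the unit combination reduces to kg·m²/s² = J)

83.9 J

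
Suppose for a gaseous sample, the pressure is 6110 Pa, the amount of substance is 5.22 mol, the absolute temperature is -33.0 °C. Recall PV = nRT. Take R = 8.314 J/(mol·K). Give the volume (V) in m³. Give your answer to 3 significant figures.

1.71 m³

From the ideal-gas law: V = nRT/P.
P = 6110 Pa; n = 5.22 mol; T = -33.0 °C = 240.1 K; R = 8.314 J/(mol·K).
V = 1.706 m³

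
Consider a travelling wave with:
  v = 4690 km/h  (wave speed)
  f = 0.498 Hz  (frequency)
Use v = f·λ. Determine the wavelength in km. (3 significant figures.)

Rearranging: λ = v/f.
v = 4690 km/h = 1303 m/s; f = 0.498 Hz.
λ = 2616 m
2616 m × (1 km / 1000 m) = 2.616 km

2.62 km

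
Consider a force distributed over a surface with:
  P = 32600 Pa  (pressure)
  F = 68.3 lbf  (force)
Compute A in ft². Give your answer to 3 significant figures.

Rearranging P = F/A for A: A = F/P.
P = 32600 Pa; F = 68.3 lbf = 303.8 N.
A = 0.009319 m²
0.009319 m² × (1 ft² / 0.09290 m²) = 0.1003 ft²

0.100 ft²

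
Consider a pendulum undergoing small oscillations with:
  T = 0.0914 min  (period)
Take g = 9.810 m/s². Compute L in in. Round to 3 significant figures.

Rearranging T = 2π√(L/g) for L: L = g·(T/2π)².
T = 0.0914 min = 5.484 s; g = 9.810 m/s².
L = 7.473 m
7.473 m × (1 in / 0.02540 m) = 294.2 in

294 in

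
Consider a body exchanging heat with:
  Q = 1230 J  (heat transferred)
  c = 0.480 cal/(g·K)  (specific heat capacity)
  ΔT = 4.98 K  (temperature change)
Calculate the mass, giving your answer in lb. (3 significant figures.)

Rearranging Q = m·c·ΔT for m: m = Q/(c·ΔT).
Q = 1230 J; c = 0.480 cal/(g·K) = 2008 J/(kg·K); ΔT = 4.98 K.
m = 0.1230 kg
0.1230 kg × (1 lb / 0.4536 kg) = 0.2711 lb

0.271 lb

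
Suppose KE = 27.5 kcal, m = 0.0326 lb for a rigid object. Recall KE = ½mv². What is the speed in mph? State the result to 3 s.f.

Rearranging: v = √(2·KE/m).
KE = 27.5 kcal = 1.151×10^5 J; m = 0.0326 lb = 0.01479 kg.
v = 3945 m/s
3945 m/s × (1 mph / 0.4470 m/s) = 8824 mph

8820 mph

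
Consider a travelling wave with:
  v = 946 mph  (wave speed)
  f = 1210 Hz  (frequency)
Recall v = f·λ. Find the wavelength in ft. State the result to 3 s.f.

Rearranging v = f·λ for λ: λ = v/f.
v = 946 mph = 422.9 m/s; f = 1210 Hz.
λ = 0.3495 m
0.3495 m × (1 ft / 0.3048 m) = 1.147 ft

1.15 ft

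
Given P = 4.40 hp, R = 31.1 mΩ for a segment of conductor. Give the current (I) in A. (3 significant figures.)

Rearranging P = I²R for I: I = √(P/R).
P = 4.40 hp = 3281 W; R = 31.1 mΩ = 0.03110 Ω.
I = 324.8 A

325 A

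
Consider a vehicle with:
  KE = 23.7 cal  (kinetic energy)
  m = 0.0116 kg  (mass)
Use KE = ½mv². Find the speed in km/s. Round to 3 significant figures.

Rearranging KE = ½mv² for v: v = √(2·KE/m).
KE = 23.7 cal = 99.16 J; m = 0.0116 kg.
v = 130.8 m/s
130.8 m/s × (1 km/s / 1000 m/s) = 0.1308 km/s

0.131 km/s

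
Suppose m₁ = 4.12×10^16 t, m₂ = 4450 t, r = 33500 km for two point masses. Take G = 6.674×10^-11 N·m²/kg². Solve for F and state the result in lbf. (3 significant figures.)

From Newton's law of gravitation: F = Gm₁m₂/r².
m₁ = 4.12×10^16 t = 4.120×10^19 kg; m₂ = 4450 t = 4.450×10^6 kg; r = 33500 km = 3.350×10^7 m; G = 6.674×10^-11 N·m²/kg².
F = 10.90 N  (the unit combination reduces to kg·m/s² = N)
10.90 N × (1 lbf / 4.448 N) = 2.451 lbf

2.45 lbf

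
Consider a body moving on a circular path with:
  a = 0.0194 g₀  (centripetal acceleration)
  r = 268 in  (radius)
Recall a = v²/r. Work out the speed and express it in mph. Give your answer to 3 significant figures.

Rearranging a = v²/r for v: v = √(a·r).
a = 0.0194 g₀ = 0.1902 m/s²; r = 268 in = 6.807 m.
v = 1.138 m/s
1.138 m/s × (1 mph / 0.4470 m/s) = 2.546 mph

2.55 mph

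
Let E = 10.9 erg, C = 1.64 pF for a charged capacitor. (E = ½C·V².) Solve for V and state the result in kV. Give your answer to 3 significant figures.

1.15 kV

Rearranging: V = √(2E/C).
E = 10.9 erg = 1.090×10^-6 J; C = 1.64 pF = 1.640×10^-12 F.
V = 1153 V
1153 V × (1 kV / 1000 V) = 1.153 kV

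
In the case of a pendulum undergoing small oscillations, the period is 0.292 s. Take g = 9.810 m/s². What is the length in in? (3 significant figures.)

0.834 in

Solving T = 2π√(L/g) for L: L = g·(T/2π)².
T = 0.292 s; g = 9.810 m/s².
L = 0.02119 m
0.02119 m × (1 in / 0.02540 m) = 0.8341 in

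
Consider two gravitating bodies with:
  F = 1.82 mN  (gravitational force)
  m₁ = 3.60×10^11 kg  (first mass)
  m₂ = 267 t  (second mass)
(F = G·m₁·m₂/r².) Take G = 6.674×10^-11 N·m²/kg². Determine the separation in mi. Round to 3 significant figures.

From Newton's law of gravitation: r = √(G·m₁m₂/F).
F = 1.82 mN = 0.001820 N; m₁ = 3.60×10^11 kg; m₂ = 267 t = 2.670×10^5 kg; G = 6.674×10^-11 N·m²/kg².
r = 59370 m
59370 m × (1 mi / 1609 m) = 36.89 mi

36.9 mi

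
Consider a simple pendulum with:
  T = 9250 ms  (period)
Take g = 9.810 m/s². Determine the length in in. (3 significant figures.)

Rearranging: L = g·(T/2π)².
T = 9250 ms = 9.250 s; g = 9.810 m/s².
L = 21.26 m
21.26 m × (1 in / 0.02540 m) = 837.1 in

837 in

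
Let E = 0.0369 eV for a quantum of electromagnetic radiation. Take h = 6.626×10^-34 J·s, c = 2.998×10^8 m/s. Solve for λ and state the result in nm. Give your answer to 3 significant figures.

33600 nm

Solving E = h·c/λ for λ: λ = hc/E.
E = 0.0369 eV = 5.912×10^-21 J; h = 6.626×10^-34 J·s; c = 2.998×10^8 m/s.
λ = 3.360×10^-5 m
3.360×10^-5 m × (1 nm / 1.000×10^-9 m) = 33601 nm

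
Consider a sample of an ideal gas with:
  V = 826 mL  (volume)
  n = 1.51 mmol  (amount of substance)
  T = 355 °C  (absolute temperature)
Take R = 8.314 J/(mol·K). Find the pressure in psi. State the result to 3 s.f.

Directly: P = nRT/V.
V = 826 mL = 8.260×10^-4 m³; n = 1.51 mmol = 0.001510 mol; T = 355 °C = 628.1 K; R = 8.314 J/(mol·K).
P = 9547 Pa  (the unit combination reduces to kg/(m·s²) = Pa)
9547 Pa × (1 psi / 6895 Pa) = 1.385 psi

1.38 psi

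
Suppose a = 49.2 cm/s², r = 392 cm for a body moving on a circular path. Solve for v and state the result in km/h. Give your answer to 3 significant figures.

Rearranging a = v²/r for v: v = √(a·r).
a = 49.2 cm/s² = 0.4920 m/s²; r = 392 cm = 3.920 m.
v = 1.389 m/s
1.389 m/s × (1 km/h / 0.2778 m/s) = 5.000 km/h

5.00 km/h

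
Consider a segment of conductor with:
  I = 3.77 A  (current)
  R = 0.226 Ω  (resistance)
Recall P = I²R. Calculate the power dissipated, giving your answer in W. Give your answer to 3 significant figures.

3.21 W

P is given directly by: P = I²R.
I = 3.77 A; R = 0.226 Ω.
P = 3.212 W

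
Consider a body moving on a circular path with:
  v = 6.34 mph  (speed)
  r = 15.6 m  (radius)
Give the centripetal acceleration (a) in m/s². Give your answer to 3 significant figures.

0.515 m/s²

Directly: a = v²/r.
v = 6.34 mph = 2.834 m/s; r = 15.6 m.
a = 0.5149 m/s²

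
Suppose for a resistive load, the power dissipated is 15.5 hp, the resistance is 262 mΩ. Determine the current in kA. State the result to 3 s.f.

Rearranging: I = √(P/R).
P = 15.5 hp = 11558 W; R = 262 mΩ = 0.2620 Ω.
I = 210.0 A
210.0 A × (1 kA / 1000 A) = 0.2100 kA

0.210 kA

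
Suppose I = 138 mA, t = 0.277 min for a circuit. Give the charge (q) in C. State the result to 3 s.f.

q is given directly by: q = It.
I = 138 mA = 0.1380 A; t = 0.277 min = 16.62 s.
q = 2.294 C

2.29 C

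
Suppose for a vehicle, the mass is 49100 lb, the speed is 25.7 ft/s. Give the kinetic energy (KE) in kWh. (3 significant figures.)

Directly: KE = ½mv².
m = 49100 lb = 22271 kg; v = 25.7 ft/s = 7.833 m/s.
KE = 6.833×10^5 J
6.833×10^5 J × (1 kWh / 3.600×10^6 J) = 0.1898 kWh

0.190 kWh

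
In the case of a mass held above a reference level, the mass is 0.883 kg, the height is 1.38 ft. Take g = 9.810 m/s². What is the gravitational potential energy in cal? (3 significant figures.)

0.871 cal

PE is given directly by: PE = mgh.
m = 0.883 kg; h = 1.38 ft = 0.4206 m; g = 9.810 m/s².
PE = 3.644 J  (the unit combination reduces to kg·m²/s² = J)
3.644 J × (1 cal / 4.184 J) = 0.8708 cal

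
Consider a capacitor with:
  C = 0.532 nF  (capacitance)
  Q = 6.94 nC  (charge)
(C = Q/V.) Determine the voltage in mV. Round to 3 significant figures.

13000 mV

Rearranging: V = Q/C.
C = 0.532 nF = 5.320×10^-10 F; Q = 6.94 nC = 6.940×10^-9 C.
V = 13.05 V
13.05 V × (1 mV / 0.001000 V) = 13045 mV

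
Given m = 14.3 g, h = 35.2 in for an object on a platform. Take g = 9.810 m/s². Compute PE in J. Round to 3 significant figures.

Directly: PE = mgh.
m = 14.3 g = 0.01430 kg; h = 35.2 in = 0.8941 m; g = 9.810 m/s².
PE = 0.1254 J  (the unit combination reduces to kg·m²/s² = J)

0.125 J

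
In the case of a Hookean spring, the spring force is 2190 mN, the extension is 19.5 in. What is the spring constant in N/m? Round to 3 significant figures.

4.42 N/m

Rearranging: k = F/x.
F = 2190 mN = 2.190 N; x = 19.5 in = 0.4953 m.
k = 4.422 N/m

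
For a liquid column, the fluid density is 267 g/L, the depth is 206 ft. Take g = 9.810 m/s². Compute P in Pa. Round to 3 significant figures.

1.64×10^5 Pa

P is given directly by: P = ρgh.
ρ = 267 g/L = 267.0 kg/m³; h = 206 ft = 62.79 m; g = 9.810 m/s².
P = 1.645×10^5 Pa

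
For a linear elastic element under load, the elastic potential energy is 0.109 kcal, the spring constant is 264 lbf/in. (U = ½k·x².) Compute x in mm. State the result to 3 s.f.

140 mm

Rearranging: x = √(2U/k).
U = 0.109 kcal = 456.1 J; k = 264 lbf/in = 46233 N/m.
x = 0.1405 m
0.1405 m × (1 mm / 0.001000 m) = 140.5 mm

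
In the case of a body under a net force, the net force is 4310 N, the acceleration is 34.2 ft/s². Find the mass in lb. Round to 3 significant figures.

912 lb

Rearranging: m = F/a.
F = 4310 N; a = 34.2 ft/s² = 10.42 m/s².
m = 413.5 kg
413.5 kg × (1 lb / 0.4536 kg) = 911.5 lb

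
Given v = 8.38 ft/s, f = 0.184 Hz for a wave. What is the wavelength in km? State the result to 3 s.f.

Rearranging v = f·λ for λ: λ = v/f.
v = 8.38 ft/s = 2.554 m/s; f = 0.184 Hz.
λ = 13.88 m
13.88 m × (1 km / 1000 m) = 0.01388 km

0.0139 km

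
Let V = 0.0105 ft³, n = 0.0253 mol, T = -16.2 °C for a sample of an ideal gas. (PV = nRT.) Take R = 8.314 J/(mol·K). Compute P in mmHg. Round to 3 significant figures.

1360 mmHg

P is given directly by: P = nRT/V.
V = 0.0105 ft³ = 2.973×10^-4 m³; n = 0.0253 mol; T = -16.2 °C = 256.9 K; R = 8.314 J/(mol·K).
P = 1.818×10^5 Pa  (the unit combination reduces to kg/(m·s²) = Pa)
1.818×10^5 Pa × (1 mmHg / 133.3 Pa) = 1363 mmHg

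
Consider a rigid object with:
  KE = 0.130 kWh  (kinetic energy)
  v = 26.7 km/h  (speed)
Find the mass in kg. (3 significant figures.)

Solving KE = ½mv² for m: m = 2·KE/v².
KE = 0.130 kWh = 4.680×10^5 J; v = 26.7 km/h = 7.417 m/s.
m = 17016 kg

17000 kg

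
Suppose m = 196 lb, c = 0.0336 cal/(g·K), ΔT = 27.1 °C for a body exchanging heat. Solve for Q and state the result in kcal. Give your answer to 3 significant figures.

Directly: Q = mcΔT.
m = 196 lb = 88.90 kg; c = 0.0336 cal/(g·K) = 140.6 J/(kg·K); ΔT = 27.1 °C = 27.10 K.
Q = 3.387×10^5 J
3.387×10^5 J × (1 kcal / 4184 J) = 80.95 kcal

81.0 kcal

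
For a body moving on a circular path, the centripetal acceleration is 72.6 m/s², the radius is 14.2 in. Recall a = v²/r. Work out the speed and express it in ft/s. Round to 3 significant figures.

16.8 ft/s

Rearranging: v = √(a·r).
a = 72.6 m/s²; r = 14.2 in = 0.3607 m.
v = 5.117 m/s
5.117 m/s × (1 ft/s / 0.3048 m/s) = 16.79 ft/s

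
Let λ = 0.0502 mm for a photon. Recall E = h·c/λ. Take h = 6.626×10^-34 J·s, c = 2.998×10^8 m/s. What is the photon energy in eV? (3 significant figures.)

Directly: E = hc/λ.
λ = 0.0502 mm = 5.020×10^-5 m; h = 6.626×10^-34 J·s; c = 2.998×10^8 m/s.
E = 3.957×10^-21 J
3.957×10^-21 J × (1 eV / 1.602×10^-19 J) = 0.02470 eV

0.0247 eV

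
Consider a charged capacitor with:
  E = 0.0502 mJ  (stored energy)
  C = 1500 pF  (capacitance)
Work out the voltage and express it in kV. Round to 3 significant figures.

0.259 kV

Rearranging: V = √(2E/C).
E = 0.0502 mJ = 5.020×10^-5 J; C = 1500 pF = 1.500×10^-9 F.
V = 258.7 V
258.7 V × (1 kV / 1000 V) = 0.2587 kV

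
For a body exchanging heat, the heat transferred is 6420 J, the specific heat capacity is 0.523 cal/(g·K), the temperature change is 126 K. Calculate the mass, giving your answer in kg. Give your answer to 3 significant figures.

0.0233 kg

Rearranging Q = m·c·ΔT for m: m = Q/(c·ΔT).
Q = 6420 J; c = 0.523 cal/(g·K) = 2188 J/(kg·K); ΔT = 126 K.
m = 0.02328 kg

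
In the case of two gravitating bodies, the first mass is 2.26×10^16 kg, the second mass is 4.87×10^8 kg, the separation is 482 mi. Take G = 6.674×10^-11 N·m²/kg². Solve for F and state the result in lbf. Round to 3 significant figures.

From Newton's law of gravitation: F = Gm₁m₂/r².
m₁ = 2.26×10^16 kg; m₂ = 4.87×10^8 kg; r = 482 mi = 7.757×10^5 m; G = 6.674×10^-11 N·m²/kg².
F = 1221 N
1221 N × (1 lbf / 4.448 N) = 274.4 lbf

274 lbf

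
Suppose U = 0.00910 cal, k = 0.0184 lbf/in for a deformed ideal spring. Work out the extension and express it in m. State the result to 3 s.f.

0.154 m

Rearranging: x = √(2U/k).
U = 0.00910 cal = 0.03807 J; k = 0.0184 lbf/in = 3.222 N/m.
x = 0.1537 m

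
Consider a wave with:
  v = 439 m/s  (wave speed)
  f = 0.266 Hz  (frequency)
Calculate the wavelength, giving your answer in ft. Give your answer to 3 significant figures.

Rearranging v = f·λ for λ: λ = v/f.
v = 439 m/s; f = 0.266 Hz.
λ = 1650 m
1650 m × (1 ft / 0.3048 m) = 5415 ft

5410 ft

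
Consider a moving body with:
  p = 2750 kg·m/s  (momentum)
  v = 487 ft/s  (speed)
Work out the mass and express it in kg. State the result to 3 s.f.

18.5 kg

Rearranging: m = p/v.
p = 2750 kg·m/s; v = 487 ft/s = 148.4 m/s.
m = 18.53 kg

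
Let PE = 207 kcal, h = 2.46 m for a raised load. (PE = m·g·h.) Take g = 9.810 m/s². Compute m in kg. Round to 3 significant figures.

Rearranging PE = m·g·h for m: m = PE/(g·h).
PE = 207 kcal = 8.661×10^5 J; h = 2.46 m; g = 9.810 m/s².
m = 35889 kg

35900 kg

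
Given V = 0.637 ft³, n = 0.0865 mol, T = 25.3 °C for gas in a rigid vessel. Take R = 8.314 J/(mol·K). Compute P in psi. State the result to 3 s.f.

1.73 psi

From the ideal-gas law: P = nRT/V.
V = 0.637 ft³ = 0.01804 m³; n = 0.0865 mol; T = 25.3 °C = 298.4 K; R = 8.314 J/(mol·K).
P = 11899 Pa
11899 Pa × (1 psi / 6895 Pa) = 1.726 psi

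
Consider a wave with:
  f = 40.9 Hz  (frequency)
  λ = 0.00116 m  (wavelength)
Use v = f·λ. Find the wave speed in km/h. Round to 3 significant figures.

Directly: v = fλ.
f = 40.9 Hz; λ = 0.00116 m.
v = 0.04744 m/s
0.04744 m/s × (1 km/h / 0.2778 m/s) = 0.1708 km/h

0.171 km/h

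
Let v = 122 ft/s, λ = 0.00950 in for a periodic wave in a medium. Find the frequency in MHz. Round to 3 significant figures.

Rearranging: f = v/λ.
v = 122 ft/s = 37.19 m/s; λ = 0.00950 in = 2.413×10^-4 m.
f = 1.541×10^5 Hz
1.541×10^5 Hz × (1 MHz / 1.000×10^6 Hz) = 0.1541 MHz

0.154 MHz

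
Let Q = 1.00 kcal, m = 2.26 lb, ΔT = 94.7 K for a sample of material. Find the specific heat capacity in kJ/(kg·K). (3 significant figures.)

0.0431 kJ/(kg·K)

Rearranging Q = m·c·ΔT for c: c = Q/(m·ΔT).
Q = 1.00 kcal = 4184 J; m = 2.26 lb = 1.025 kg; ΔT = 94.7 K.
c = 43.10 J/(kg·K)
43.10 J/(kg·K) × (1 kJ/(kg·K) / 1000 J/(kg·K)) = 0.04310 kJ/(kg·K)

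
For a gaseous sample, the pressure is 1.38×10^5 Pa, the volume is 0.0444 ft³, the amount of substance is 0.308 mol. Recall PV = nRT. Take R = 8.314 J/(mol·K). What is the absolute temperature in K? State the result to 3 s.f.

67.8 K

From the ideal-gas law: T = PV/(nR).
P = 1.38×10^5 Pa; V = 0.0444 ft³ = 0.001257 m³; n = 0.308 mol; R = 8.314 J/(mol·K).
T = 67.76 K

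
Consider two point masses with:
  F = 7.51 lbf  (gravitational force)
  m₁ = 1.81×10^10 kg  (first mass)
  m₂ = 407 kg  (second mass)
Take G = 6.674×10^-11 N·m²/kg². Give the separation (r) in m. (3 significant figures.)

Rearranging F = G·m₁·m₂/r² for r: r = √(G·m₁m₂/F).
F = 7.51 lbf = 33.41 N; m₁ = 1.81×10^10 kg; m₂ = 407 kg; G = 6.674×10^-11 N·m²/kg².
r = 3.836 m

3.84 m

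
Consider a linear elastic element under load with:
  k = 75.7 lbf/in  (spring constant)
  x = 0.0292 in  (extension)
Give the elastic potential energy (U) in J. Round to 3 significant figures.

0.00365 J

U is given directly by: U = ½kx².
k = 75.7 lbf/in = 13257 N/m; x = 0.0292 in = 7.417×10^-4 m.
U = 0.003646 J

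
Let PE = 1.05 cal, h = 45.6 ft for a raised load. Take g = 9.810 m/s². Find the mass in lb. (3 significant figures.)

0.0710 lb

Rearranging PE = m·g·h for m: m = PE/(g·h).
PE = 1.05 cal = 4.393 J; h = 45.6 ft = 13.90 m; g = 9.810 m/s².
m = 0.03222 kg
0.03222 kg × (1 lb / 0.4536 kg) = 0.07103 lb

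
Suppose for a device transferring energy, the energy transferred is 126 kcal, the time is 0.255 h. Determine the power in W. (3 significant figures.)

Directly: P = W/t.
W = 126 kcal = 5.272×10^5 J; t = 0.255 h = 918.0 s.
P = 574.3 W  (the unit combination reduces to kg·m²/s³ = W)

574 W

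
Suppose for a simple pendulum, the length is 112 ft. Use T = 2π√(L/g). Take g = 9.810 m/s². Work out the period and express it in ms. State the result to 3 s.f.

T is given directly by: T = 2π√(L/g).
L = 112 ft = 34.14 m; g = 9.810 m/s².
T = 11.72 s
11.72 s × (1 ms / 0.001000 s) = 11721 ms

11700 ms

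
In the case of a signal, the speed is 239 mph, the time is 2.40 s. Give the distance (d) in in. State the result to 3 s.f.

10100 in

Rearranging: d = v·t.
v = 239 mph = 106.8 m/s; t = 2.40 s.
d = 256.4 m
256.4 m × (1 in / 0.02540 m) = 10095 in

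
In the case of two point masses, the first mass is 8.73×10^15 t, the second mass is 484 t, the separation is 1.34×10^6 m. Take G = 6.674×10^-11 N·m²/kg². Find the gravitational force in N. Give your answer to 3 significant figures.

Directly: F = Gm₁m₂/r².
m₁ = 8.73×10^15 t = 8.730×10^18 kg; m₂ = 484 t = 4.840×10^5 kg; r = 1.34×10^6 m; G = 6.674×10^-11 N·m²/kg².
F = 157.0 N  (the unit combination reduces to kg·m/s² = N)

157 N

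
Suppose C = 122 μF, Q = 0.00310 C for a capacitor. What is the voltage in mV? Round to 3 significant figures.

Rearranging C = Q/V for V: V = Q/C.
C = 122 μF = 1.220×10^-4 F; Q = 0.00310 C.
V = 25.41 V
25.41 V × (1 mV / 0.001000 V) = 25410 mV

25400 mV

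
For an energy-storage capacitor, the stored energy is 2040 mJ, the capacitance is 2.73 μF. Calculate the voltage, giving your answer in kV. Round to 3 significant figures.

Solving E = ½C·V² for V: V = √(2E/C).
E = 2040 mJ = 2.040 J; C = 2.73 μF = 2.730×10^-6 F.
V = 1222 V
1222 V × (1 kV / 1000 V) = 1.222 kV

1.22 kV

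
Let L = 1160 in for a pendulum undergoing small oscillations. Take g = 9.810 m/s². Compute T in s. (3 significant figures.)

10.9 s

Directly: T = 2π√(L/g).
L = 1160 in = 29.46 m; g = 9.810 m/s².
T = 10.89 s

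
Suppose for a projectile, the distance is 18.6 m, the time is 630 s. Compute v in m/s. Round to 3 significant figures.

v is given directly by: v = d/t.
d = 18.6 m; t = 630 s.
v = 0.02952 m/s

0.0295 m/s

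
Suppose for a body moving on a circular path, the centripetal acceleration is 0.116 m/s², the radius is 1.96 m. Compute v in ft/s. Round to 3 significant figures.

Solving a = v²/r for v: v = √(a·r).
a = 0.116 m/s²; r = 1.96 m.
v = 0.4768 m/s
0.4768 m/s × (1 ft/s / 0.3048 m/s) = 1.564 ft/s

1.56 ft/s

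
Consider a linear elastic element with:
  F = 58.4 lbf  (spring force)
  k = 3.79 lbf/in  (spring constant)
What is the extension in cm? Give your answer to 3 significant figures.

Rearranging: x = F/k.
F = 58.4 lbf = 259.8 N; k = 3.79 lbf/in = 663.7 N/m.
x = 0.3914 m
0.3914 m × (1 cm / 0.01000 m) = 39.14 cm

39.1 cm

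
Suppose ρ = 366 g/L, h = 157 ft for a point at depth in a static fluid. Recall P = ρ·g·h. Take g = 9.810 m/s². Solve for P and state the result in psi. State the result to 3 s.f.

24.9 psi

P is given directly by: P = ρgh.
ρ = 366 g/L = 366.0 kg/m³; h = 157 ft = 47.85 m; g = 9.810 m/s².
P = 1.718×10^5 Pa
1.718×10^5 Pa × (1 psi / 6895 Pa) = 24.92 psi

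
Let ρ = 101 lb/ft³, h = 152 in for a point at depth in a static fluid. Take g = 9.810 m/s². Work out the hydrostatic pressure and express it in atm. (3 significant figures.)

0.605 atm

Directly: P = ρgh.
ρ = 101 lb/ft³ = 1618 kg/m³; h = 152 in = 3.861 m; g = 9.810 m/s².
P = 61276 Pa  (the unit combination reduces to kg/(m·s²) = Pa)
61276 Pa × (1 atm / 1.013×10^5 Pa) = 0.6047 atm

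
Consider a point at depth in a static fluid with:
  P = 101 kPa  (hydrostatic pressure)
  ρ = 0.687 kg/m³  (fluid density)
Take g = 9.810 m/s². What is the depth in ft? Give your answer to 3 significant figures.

Solving P = ρ·g·h for h: h = P/(ρ·g).
P = 101 kPa = 1.010×10^5 Pa; ρ = 0.687 kg/m³; g = 9.810 m/s².
h = 14986 m
14986 m × (1 ft / 0.3048 m) = 49168 ft

49200 ft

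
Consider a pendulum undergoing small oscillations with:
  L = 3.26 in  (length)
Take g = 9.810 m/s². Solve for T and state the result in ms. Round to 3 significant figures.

577 ms

Directly: T = 2π√(L/g).
L = 3.26 in = 0.08280 m; g = 9.810 m/s².
T = 0.5773 s
0.5773 s × (1 ms / 0.001000 s) = 577.3 ms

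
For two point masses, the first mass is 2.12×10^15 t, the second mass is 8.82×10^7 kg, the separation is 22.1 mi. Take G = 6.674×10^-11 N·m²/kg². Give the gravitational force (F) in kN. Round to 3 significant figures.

9870 kN

Directly: F = Gm₁m₂/r².
m₁ = 2.12×10^15 t = 2.120×10^18 kg; m₂ = 8.82×10^7 kg; r = 22.1 mi = 35567 m; G = 6.674×10^-11 N·m²/kg².
F = 9.865×10^6 N
9.865×10^6 N × (1 kN / 1000 N) = 9865 kN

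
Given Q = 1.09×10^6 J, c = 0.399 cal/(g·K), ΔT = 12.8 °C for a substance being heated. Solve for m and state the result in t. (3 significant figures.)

Rearranging: m = Q/(c·ΔT).
Q = 1.09×10^6 J; c = 0.399 cal/(g·K) = 1669 J/(kg·K); ΔT = 12.8 °C = 12.80 K.
m = 51.01 kg
51.01 kg × (1 t / 1000 kg) = 0.05101 t

0.0510 t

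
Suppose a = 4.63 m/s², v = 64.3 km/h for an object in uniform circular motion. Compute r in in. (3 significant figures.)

Solving a = v²/r for r: r = v²/a.
a = 4.63 m/s²; v = 64.3 km/h = 17.86 m/s.
r = 68.90 m
68.90 m × (1 in / 0.02540 m) = 2713 in

2710 in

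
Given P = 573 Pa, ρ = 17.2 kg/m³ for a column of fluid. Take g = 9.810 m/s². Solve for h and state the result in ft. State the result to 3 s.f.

Solving P = ρ·g·h for h: h = P/(ρ·g).
P = 573 Pa; ρ = 17.2 kg/m³; g = 9.810 m/s².
h = 3.396 m
3.396 m × (1 ft / 0.3048 m) = 11.14 ft

11.1 ft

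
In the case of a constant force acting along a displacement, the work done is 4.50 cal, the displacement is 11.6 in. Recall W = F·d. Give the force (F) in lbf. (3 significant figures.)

14.4 lbf

Rearranging: F = W/d.
W = 4.50 cal = 18.83 J; d = 11.6 in = 0.2946 m.
F = 63.90 N
63.90 N × (1 lbf / 4.448 N) = 14.37 lbf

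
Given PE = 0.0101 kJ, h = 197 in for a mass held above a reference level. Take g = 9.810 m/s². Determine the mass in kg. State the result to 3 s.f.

Rearranging: m = PE/(g·h).
PE = 0.0101 kJ = 10.10 J; h = 197 in = 5.004 m; g = 9.810 m/s².
m = 0.2058 kg

0.206 kg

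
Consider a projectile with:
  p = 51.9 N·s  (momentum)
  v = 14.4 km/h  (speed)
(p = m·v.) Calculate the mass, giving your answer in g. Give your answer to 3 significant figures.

13000 g

Solving p = m·v for m: m = p/v.
p = 51.9 N·s = 51.90 kg·m/s; v = 14.4 km/h = 4.000 m/s.
m = 12.97 kg
12.97 kg × (1 g / 0.001000 kg) = 12975 g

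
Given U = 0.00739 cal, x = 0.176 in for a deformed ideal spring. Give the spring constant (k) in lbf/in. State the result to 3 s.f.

Solving U = ½k·x² for k: k = 2U/x².
U = 0.00739 cal = 0.03092 J; x = 0.176 in = 0.004470 m.
k = 3094 N/m
3094 N/m × (1 lbf/in / 175.1 N/m) = 17.67 lbf/in

17.7 lbf/in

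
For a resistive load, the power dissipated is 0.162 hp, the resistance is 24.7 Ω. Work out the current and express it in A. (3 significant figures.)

2.21 A

Solving P = I²R for I: I = √(P/R).
P = 0.162 hp = 120.8 W; R = 24.7 Ω.
I = 2.212 A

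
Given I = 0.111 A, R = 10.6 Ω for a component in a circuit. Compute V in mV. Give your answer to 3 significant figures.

From Ohm's law: V = IR.
I = 0.111 A; R = 10.6 Ω.
V = 1.177 V
1.177 V × (1 mV / 0.001000 V) = 1177 mV

1180 mV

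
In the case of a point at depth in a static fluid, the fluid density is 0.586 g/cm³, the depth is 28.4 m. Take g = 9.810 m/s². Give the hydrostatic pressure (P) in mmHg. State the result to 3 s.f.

1220 mmHg

Directly: P = ρgh.
ρ = 0.586 g/cm³ = 586.0 kg/m³; h = 28.4 m; g = 9.810 m/s².
P = 1.633×10^5 Pa
1.633×10^5 Pa × (1 mmHg / 133.3 Pa) = 1225 mmHg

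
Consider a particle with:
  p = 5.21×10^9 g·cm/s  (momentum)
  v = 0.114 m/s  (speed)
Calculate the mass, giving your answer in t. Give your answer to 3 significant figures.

457 t

Rearranging: m = p/v.
p = 5.21×10^9 g·cm/s = 52100 kg·m/s; v = 0.114 m/s.
m = 4.570×10^5 kg
4.570×10^5 kg × (1 t / 1000 kg) = 457.0 t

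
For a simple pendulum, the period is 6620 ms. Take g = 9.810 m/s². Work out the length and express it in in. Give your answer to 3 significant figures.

429 in

Solving T = 2π√(L/g) for L: L = g·(T/2π)².
T = 6620 ms = 6.620 s; g = 9.810 m/s².
L = 10.89 m
10.89 m × (1 in / 0.02540 m) = 428.7 in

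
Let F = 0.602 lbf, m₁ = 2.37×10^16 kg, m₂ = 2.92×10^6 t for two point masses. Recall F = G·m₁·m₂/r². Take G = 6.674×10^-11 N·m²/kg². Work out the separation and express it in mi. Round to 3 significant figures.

25800 mi

Rearranging F = G·m₁·m₂/r² for r: r = √(G·m₁m₂/F).
F = 0.602 lbf = 2.678 N; m₁ = 2.37×10^16 kg; m₂ = 2.92×10^6 t = 2.920×10^9 kg; G = 6.674×10^-11 N·m²/kg².
r = 4.153×10^7 m
4.153×10^7 m × (1 mi / 1609 m) = 25806 mi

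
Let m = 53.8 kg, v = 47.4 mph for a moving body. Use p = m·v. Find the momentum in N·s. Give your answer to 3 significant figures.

1140 N·s

Directly: p = mv.
m = 53.8 kg; v = 47.4 mph = 21.19 m/s.
p = 1140 kg·m/s
Since 1 N·s = 1 kg·m/s, 1140 N·s.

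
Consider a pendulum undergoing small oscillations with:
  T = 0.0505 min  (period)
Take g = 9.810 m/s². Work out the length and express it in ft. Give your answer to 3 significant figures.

7.48 ft

Rearranging: L = g·(T/2π)².
T = 0.0505 min = 3.030 s; g = 9.810 m/s².
L = 2.281 m
2.281 m × (1 ft / 0.3048 m) = 7.485 ft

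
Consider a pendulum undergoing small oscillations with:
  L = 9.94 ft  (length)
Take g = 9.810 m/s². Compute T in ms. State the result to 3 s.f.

T is given directly by: T = 2π√(L/g).
L = 9.94 ft = 3.030 m; g = 9.810 m/s².
T = 3.492 s
3.492 s × (1 ms / 0.001000 s) = 3492 ms

3490 ms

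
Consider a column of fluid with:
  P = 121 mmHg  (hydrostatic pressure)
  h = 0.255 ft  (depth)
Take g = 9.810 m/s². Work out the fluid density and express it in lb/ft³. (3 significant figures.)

Solving P = ρ·g·h for ρ: ρ = P/(g·h).
P = 121 mmHg = 16132 Pa; h = 0.255 ft = 0.07772 m; g = 9.810 m/s².
ρ = 21157 kg/m³
21157 kg/m³ × (1 lb/ft³ / 16.02 kg/m³) = 1321 lb/ft³

1320 lb/ft³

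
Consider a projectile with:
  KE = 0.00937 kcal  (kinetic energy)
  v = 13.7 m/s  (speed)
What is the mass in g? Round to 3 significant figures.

418 g

Rearranging: m = 2·KE/v².
KE = 0.00937 kcal = 39.20 J; v = 13.7 m/s.
m = 0.4178 kg
0.4178 kg × (1 g / 0.001000 kg) = 417.8 g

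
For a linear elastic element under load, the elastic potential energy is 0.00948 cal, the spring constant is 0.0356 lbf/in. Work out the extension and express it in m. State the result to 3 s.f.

Rearranging U = ½k·x² for x: x = √(2U/k).
U = 0.00948 cal = 0.03966 J; k = 0.0356 lbf/in = 6.235 N/m.
x = 0.1128 m

0.113 m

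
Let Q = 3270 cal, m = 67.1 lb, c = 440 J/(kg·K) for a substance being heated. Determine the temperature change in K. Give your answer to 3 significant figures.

1.02 K

Rearranging Q = m·c·ΔT for ΔT: ΔT = Q/(m·c).
Q = 3270 cal = 13682 J; m = 67.1 lb = 30.44 kg; c = 440 J/(kg·K).
ΔT = 1.022 K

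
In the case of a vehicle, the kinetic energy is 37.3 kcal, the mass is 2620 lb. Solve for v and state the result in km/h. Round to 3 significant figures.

58.3 km/h

Solving KE = ½mv² for v: v = √(2·KE/m).
KE = 37.3 kcal = 1.561×10^5 J; m = 2620 lb = 1188 kg.
v = 16.21 m/s
16.21 m/s × (1 km/h / 0.2778 m/s) = 58.34 km/h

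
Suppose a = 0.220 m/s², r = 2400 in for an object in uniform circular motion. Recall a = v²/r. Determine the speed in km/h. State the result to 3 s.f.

Solving a = v²/r for v: v = √(a·r).
a = 0.220 m/s²; r = 2400 in = 60.96 m.
v = 3.662 m/s
3.662 m/s × (1 km/h / 0.2778 m/s) = 13.18 km/h

13.2 km/h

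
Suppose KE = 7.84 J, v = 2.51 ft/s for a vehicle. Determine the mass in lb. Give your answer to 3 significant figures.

59.1 lb

Rearranging: m = 2·KE/v².
KE = 7.84 J; v = 2.51 ft/s = 0.7650 m/s.
m = 26.79 kg
26.79 kg × (1 lb / 0.4536 kg) = 59.06 lb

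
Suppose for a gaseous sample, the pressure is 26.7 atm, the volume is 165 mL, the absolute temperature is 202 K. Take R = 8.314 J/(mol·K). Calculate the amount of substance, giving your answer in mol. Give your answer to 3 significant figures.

From the ideal-gas law: n = PV/(RT).
P = 26.7 atm = 2.705×10^6 Pa; V = 165 mL = 1.650×10^-4 m³; T = 202 K; R = 8.314 J/(mol·K).
n = 0.2658 mol

0.266 mol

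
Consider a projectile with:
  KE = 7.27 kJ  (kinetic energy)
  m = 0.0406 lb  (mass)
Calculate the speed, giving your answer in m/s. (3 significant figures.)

889 m/s

Solving KE = ½mv² for v: v = √(2·KE/m).
KE = 7.27 kJ = 7270 J; m = 0.0406 lb = 0.01842 kg.
v = 888.6 m/s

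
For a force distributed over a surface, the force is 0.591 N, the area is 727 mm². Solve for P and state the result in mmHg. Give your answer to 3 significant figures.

P is given directly by: P = F/A.
F = 0.591 N; A = 727 mm² = 7.270×10^-4 m².
P = 812.9 Pa  (the unit combination reduces to kg/(m·s²) = Pa)
812.9 Pa × (1 mmHg / 133.3 Pa) = 6.097 mmHg

6.10 mmHg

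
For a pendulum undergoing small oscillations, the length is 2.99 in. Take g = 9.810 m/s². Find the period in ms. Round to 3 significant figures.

Directly: T = 2π√(L/g).
L = 2.99 in = 0.07595 m; g = 9.810 m/s².
T = 0.5528 s
0.5528 s × (1 ms / 0.001000 s) = 552.8 ms

553 ms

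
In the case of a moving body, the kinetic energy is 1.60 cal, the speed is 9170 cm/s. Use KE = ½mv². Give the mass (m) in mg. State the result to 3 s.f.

Solving KE = ½mv² for m: m = 2·KE/v².
KE = 1.60 cal = 6.694 J; v = 9170 cm/s = 91.70 m/s.
m = 0.001592 kg
0.001592 kg × (1 mg / 1.000×10^-6 kg) = 1592 mg

1590 mg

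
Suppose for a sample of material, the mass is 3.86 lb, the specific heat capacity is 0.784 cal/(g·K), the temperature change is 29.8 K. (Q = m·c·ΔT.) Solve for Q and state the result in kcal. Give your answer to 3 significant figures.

40.9 kcal

Q is given directly by: Q = mcΔT.
m = 3.86 lb = 1.751 kg; c = 0.784 cal/(g·K) = 3280 J/(kg·K); ΔT = 29.8 K.
Q = 1.712×10^5 J
1.712×10^5 J × (1 kcal / 4184 J) = 40.91 kcal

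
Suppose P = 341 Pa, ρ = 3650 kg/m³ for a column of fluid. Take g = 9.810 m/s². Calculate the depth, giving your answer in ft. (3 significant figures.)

0.0312 ft

Rearranging: h = P/(ρ·g).
P = 341 Pa; ρ = 3650 kg/m³; g = 9.810 m/s².
h = 0.009523 m
0.009523 m × (1 ft / 0.3048 m) = 0.03124 ft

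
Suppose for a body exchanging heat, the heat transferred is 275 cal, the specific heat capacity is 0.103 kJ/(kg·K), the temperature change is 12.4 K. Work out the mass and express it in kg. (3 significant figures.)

0.901 kg

Solving Q = m·c·ΔT for m: m = Q/(c·ΔT).
Q = 275 cal = 1151 J; c = 0.103 kJ/(kg·K) = 103.0 J/(kg·K); ΔT = 12.4 K.
m = 0.9009 kg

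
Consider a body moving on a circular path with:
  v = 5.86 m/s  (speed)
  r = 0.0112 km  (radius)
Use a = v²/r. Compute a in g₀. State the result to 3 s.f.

0.313 g₀

Directly: a = v²/r.
v = 5.86 m/s; r = 0.0112 km = 11.20 m.
a = 3.066 m/s²
3.066 m/s² × (1 g₀ / 9.807 m/s²) = 0.3126 g₀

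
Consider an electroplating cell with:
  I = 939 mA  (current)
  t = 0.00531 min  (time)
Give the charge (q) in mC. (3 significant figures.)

Directly: q = It.
I = 939 mA = 0.9390 A; t = 0.00531 min = 0.3186 s.
q = 0.2992 C
0.2992 C × (1 mC / 0.001000 C) = 299.2 mC

299 mC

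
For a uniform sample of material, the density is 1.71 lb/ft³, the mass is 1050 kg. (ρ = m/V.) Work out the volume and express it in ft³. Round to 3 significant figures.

1350 ft³

Rearranging ρ = m/V for V: V = m/ρ.
ρ = 1.71 lb/ft³ = 27.39 kg/m³; m = 1050 kg.
V = 38.33 m³
38.33 m³ × (1 ft³ / 0.02832 m³) = 1354 ft³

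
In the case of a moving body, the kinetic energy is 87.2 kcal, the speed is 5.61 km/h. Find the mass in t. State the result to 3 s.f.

Rearranging: m = 2·KE/v².
KE = 87.2 kcal = 3.648×10^5 J; v = 5.61 km/h = 1.558 m/s.
m = 3.005×10^5 kg
3.005×10^5 kg × (1 t / 1000 kg) = 300.5 t

300 t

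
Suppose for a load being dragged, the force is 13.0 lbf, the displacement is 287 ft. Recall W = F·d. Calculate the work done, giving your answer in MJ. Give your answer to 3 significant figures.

Directly: W = F·d.
F = 13.0 lbf = 57.83 N; d = 287 ft = 87.48 m.
W = 5059 J
5059 J × (1 MJ / 1.000×10^6 J) = 0.005059 MJ

0.00506 MJ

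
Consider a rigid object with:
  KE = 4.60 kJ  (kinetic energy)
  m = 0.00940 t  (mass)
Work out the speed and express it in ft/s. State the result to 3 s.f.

Solving KE = ½mv² for v: v = √(2·KE/m).
KE = 4.60 kJ = 4600 J; m = 0.00940 t = 9.400 kg.
v = 31.28 m/s
31.28 m/s × (1 ft/s / 0.3048 m/s) = 102.6 ft/s

103 ft/s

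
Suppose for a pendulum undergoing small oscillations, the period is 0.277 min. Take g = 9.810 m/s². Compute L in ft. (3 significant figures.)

225 ft

Rearranging: L = g·(T/2π)².
T = 0.277 min = 16.62 s; g = 9.810 m/s².
L = 68.64 m
68.64 m × (1 ft / 0.3048 m) = 225.2 ft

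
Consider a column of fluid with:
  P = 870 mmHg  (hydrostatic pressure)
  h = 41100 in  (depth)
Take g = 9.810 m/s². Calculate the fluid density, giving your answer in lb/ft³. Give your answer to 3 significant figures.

0.707 lb/ft³

Solving P = ρ·g·h for ρ: ρ = P/(g·h).
P = 870 mmHg = 1.160×10^5 Pa; h = 41100 in = 1044 m; g = 9.810 m/s².
ρ = 11.33 kg/m³
11.33 kg/m³ × (1 lb/ft³ / 16.02 kg/m³) = 0.7071 lb/ft³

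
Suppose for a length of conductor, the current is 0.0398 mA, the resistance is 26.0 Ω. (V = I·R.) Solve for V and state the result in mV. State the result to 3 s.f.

1.03 mV

From Ohm's law: V = IR.
I = 0.0398 mA = 3.980×10^-5 A; R = 26.0 Ω.
V = 0.001035 V  (the unit combination reduces to kg·m²/(A·s³) = V)
0.001035 V × (1 mV / 0.001000 V) = 1.035 mV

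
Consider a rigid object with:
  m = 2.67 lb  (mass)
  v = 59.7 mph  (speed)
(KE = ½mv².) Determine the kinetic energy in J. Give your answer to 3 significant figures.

KE is given directly by: KE = ½mv².
m = 2.67 lb = 1.211 kg; v = 59.7 mph = 26.69 m/s.
KE = 431.3 J

431 J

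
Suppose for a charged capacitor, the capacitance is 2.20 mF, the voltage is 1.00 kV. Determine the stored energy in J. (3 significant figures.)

E is given directly by: E = ½CV².
C = 2.20 mF = 0.002200 F; V = 1.00 kV = 1000 V.
E = 1100 J  (the unit combination reduces to kg·m²/s² = J)

1100 J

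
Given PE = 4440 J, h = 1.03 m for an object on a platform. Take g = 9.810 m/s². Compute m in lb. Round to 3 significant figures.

Rearranging: m = PE/(g·h).
PE = 4440 J; h = 1.03 m; g = 9.810 m/s².
m = 439.4 kg
439.4 kg × (1 lb / 0.4536 kg) = 968.7 lb

969 lb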